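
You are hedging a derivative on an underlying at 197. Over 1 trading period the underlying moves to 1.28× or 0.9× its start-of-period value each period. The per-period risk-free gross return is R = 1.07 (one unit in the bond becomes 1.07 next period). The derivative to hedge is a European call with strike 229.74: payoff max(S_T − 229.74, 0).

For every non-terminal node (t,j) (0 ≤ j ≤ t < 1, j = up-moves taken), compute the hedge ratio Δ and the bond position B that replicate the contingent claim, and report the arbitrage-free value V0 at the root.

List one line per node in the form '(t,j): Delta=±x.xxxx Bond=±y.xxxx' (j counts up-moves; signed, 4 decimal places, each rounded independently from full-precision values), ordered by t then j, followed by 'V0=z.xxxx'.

Since d<R<u, set p* = (R−d)/(u−d) = 0.4474; price each node as the discounted p*-expectation of its children.
Payoff layer (t=1): V(1,0)=0.0000, V(1,1)=22.4200
  t=0,j=0: stock 197.0000 → up 252.1600 (V=22.4200), down 177.3000 (V=0.0000). Price 9.3738; hedge Δ=0.2995, bond B=-49.6262.
The time-0 hedge costs 9.3738, which is the no-arbitrage price.

(0,0): Delta=0.2995 Bond=-49.6262
V0=9.3738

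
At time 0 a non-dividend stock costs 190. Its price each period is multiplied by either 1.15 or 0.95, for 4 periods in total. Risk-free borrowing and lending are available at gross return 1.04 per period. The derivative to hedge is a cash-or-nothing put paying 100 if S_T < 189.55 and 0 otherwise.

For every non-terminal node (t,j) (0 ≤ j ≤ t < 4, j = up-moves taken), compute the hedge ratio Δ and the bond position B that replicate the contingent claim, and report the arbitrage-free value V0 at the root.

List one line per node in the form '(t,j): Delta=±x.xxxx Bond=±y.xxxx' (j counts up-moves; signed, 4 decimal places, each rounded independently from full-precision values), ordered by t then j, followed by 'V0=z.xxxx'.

The replicating-portfolio and risk-neutral prices coincide; use p* = (1.04−0.95)/(1.15−0.95) = 0.4500 for the latter.
At expiry t=4: V(4,0)=100.0000, V(4,1)=100.0000, V(4,2)=0.0000, V(4,3)=0.0000, V(4,4)=0.0000
Node (3,0) S=162.9012: V=(p*·100.0000+(1−p*)·100.0000)/1.04=96.1538; Δ=(100.0000−100.0000)/(187.3364−154.7562)=0.0000; B=V−Δ·S=96.1538
Node (3,1) S=197.1962: V=(p*·0.0000+(1−p*)·100.0000)/1.04=52.8846; Δ=(0.0000−100.0000)/(226.7757−187.3364)=-2.5355; B=V−Δ·S=552.8846
Node (3,2) S=238.7112: V=(p*·0.0000+(1−p*)·0.0000)/1.04=0.0000; Δ=(0.0000−0.0000)/(274.5179−226.7757)=0.0000; B=V−Δ·S=0.0000
Node (3,3) S=288.9662: V=(p*·0.0000+(1−p*)·0.0000)/1.04=0.0000; Δ=(0.0000−0.0000)/(332.3112−274.5179)=0.0000; B=V−Δ·S=0.0000
Node (2,0) S=171.4750: V=(p*·52.8846+(1−p*)·96.1538)/1.04=73.7334; Δ=(52.8846−96.1538)/(197.1962−162.9012)=-1.2617; B=V−Δ·S=290.0795
Node (2,1) S=207.5750: V=(p*·0.0000+(1−p*)·52.8846)/1.04=27.9678; Δ=(0.0000−52.8846)/(238.7112−197.1962)=-1.2739; B=V−Δ·S=292.3909
Node (2,2) S=251.2750: V=(p*·0.0000+(1−p*)·0.0000)/1.04=0.0000; Δ=(0.0000−0.0000)/(288.9662−238.7112)=0.0000; B=V−Δ·S=0.0000
Node (1,0) S=180.5000: V=(p*·27.9678+(1−p*)·73.7334)/1.04=51.0951; Δ=(27.9678−73.7334)/(207.5750−171.4750)=-1.2677; B=V−Δ·S=279.9227
Node (1,1) S=218.5000: V=(p*·0.0000+(1−p*)·27.9678)/1.04=14.7907; Δ=(0.0000−27.9678)/(251.2750−207.5750)=-0.6400; B=V−Δ·S=154.6298
Node (0,0) S=190.0000: V=(p*·14.7907+(1−p*)·51.0951)/1.04=33.4212; Δ=(14.7907−51.0951)/(218.5000−180.5000)=-0.9554; B=V−Δ·S=214.9432
Root portfolio cost Δ·190+B reproduces V0=33.4212.

(0,0): Delta=-0.9554 Bond=214.9432
(1,0): Delta=-1.2677 Bond=279.9227
(1,1): Delta=-0.6400 Bond=154.6298
(2,0): Delta=-1.2617 Bond=290.0795
(2,1): Delta=-1.2739 Bond=292.3909
(2,2): Delta=0.0000 Bond=0.0000
(3,0): Delta=0.0000 Bond=96.1538
(3,1): Delta=-2.5355 Bond=552.8846
(3,2): Delta=0.0000 Bond=0.0000
(3,3): Delta=0.0000 Bond=0.0000
V0=33.4212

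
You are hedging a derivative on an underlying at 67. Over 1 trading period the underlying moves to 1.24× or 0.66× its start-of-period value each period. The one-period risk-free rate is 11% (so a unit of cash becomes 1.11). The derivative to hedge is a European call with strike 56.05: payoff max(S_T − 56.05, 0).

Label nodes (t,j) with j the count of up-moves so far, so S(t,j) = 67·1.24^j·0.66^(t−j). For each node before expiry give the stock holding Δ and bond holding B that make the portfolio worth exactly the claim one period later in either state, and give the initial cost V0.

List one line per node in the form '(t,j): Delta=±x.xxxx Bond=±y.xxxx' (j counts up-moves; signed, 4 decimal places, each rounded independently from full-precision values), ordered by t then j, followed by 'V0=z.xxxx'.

(0,0): Delta=0.6956 Bond=-27.7102
V0=18.8933

Since d<R<u, set p* = (R−d)/(u−d) = 0.7759; price each node as the discounted p*-expectation of its children.
At expiry t=1: V(1,0)=0.0000, V(1,1)=27.0300
Node (0,0) S=67.0000: V=(p*·27.0300+(1−p*)·0.0000)/1.11=18.8933; Δ=(27.0300−0.0000)/(83.0800−44.2200)=0.6956; B=V−Δ·S=-27.7102
The time-0 hedge costs 18.8933, which is the no-arbitrage price.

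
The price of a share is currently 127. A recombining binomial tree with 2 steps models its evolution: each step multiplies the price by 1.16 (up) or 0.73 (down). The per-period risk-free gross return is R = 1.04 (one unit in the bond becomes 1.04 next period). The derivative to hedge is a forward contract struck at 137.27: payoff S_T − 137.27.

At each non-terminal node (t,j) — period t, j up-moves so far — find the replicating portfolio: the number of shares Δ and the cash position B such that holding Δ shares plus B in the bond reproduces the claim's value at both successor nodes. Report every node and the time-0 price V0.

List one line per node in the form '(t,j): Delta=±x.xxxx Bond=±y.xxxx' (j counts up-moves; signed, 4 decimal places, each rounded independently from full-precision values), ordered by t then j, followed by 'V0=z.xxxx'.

(0,0): Delta=1.0000 Bond=-126.9138
(1,0): Delta=1.0000 Bond=-131.9904
(1,1): Delta=1.0000 Bond=-131.9904
V0=0.0862

Under the risk-neutral measure, an up-move has probability p* = (R−d)/(u−d) = 0.7209 and values discount at R = 1.04.
Terminal payoffs: V(2,0)=-69.5917, V(2,1)=-29.7264, V(2,2)=33.6212
Node (1,0) S=92.7100: V=(p*·-29.7264+(1−p*)·-69.5917)/1.04=-39.2804; Δ=(-29.7264−-69.5917)/(107.5436−67.6783)=1.0000; B=V−Δ·S=-131.9904
Node (1,1) S=147.3200: V=(p*·33.6212+(1−p*)·-29.7264)/1.04=15.3296; Δ=(33.6212−-29.7264)/(170.8912−107.5436)=1.0000; B=V−Δ·S=-131.9904
Node (0,0) S=127.0000: V=(p*·15.3296+(1−p*)·-39.2804)/1.04=0.0862; Δ=(15.3296−-39.2804)/(147.3200−92.7100)=1.0000; B=V−Δ·S=-126.9138
The time-0 hedge costs 0.0862, which is the no-arbitrage price.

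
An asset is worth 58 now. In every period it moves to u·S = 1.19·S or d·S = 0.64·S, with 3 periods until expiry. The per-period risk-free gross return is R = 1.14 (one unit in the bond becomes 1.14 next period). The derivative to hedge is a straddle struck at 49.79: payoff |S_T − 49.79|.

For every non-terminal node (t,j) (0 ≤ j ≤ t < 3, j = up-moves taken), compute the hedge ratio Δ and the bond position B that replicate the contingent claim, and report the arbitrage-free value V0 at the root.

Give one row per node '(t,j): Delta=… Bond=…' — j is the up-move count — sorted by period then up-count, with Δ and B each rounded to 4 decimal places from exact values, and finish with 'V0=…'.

Risk-neutral probability p* = (R−d)/(u−d) = (1.14−0.64)/(1.19−0.64) = 0.9091.
At expiry t=3: V(3,0)=34.5856, V(3,1)=21.5194, V(3,2)=2.7756, V(3,3)=47.9492
  t=2,j=0: stock 23.7568 → up 28.2706 (V=21.5194), down 15.2044 (V=34.5856). Price 19.9186; hedge Δ=-1.0000, bond B=43.6754.
  t=2,j=1: stock 44.1728 → up 52.5656 (V=2.7756), down 28.2706 (V=21.5194). Price 3.9295; hedge Δ=-0.7715, bond B=38.0091.
  t=2,j=2: stock 82.1338 → up 97.7392 (V=47.9492), down 52.5656 (V=2.7756). Price 38.4584; hedge Δ=1.0000, bond B=-43.6754.
  t=1,j=0: stock 37.1200 → up 44.1728 (V=3.9295), down 23.7568 (V=19.9186). Price 4.7220; hedge Δ=-0.7832, bond B=33.7932.
  t=1,j=1: stock 69.0200 → up 82.1338 (V=38.4584), down 44.1728 (V=3.9295). Price 30.9819; hedge Δ=0.9096, bond B=-31.7979.
  t=0,j=0: stock 58.0000 → up 69.0200 (V=30.9819), down 37.1200 (V=4.7220). Price 25.0830; hedge Δ=0.8232, bond B=-22.6623.
Check: Δ(0,0)·S0 + B(0,0) = 25.0830 = V0.

(0,0): Delta=0.8232 Bond=-22.6623
(1,0): Delta=-0.7832 Bond=33.7932
(1,1): Delta=0.9096 Bond=-31.7979
(2,0): Delta=-1.0000 Bond=43.6754
(2,1): Delta=-0.7715 Bond=38.0091
(2,2): Delta=1.0000 Bond=-43.6754
V0=25.0830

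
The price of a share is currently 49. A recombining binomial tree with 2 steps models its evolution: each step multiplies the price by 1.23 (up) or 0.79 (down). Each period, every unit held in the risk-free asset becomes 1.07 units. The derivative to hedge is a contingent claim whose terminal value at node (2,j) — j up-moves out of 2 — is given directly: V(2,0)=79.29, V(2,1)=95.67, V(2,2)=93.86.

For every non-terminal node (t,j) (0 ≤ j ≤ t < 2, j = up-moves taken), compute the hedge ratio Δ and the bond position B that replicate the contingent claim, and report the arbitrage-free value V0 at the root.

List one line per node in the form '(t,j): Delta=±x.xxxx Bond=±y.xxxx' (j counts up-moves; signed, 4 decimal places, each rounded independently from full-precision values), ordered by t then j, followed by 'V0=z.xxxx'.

(0,0): Delta=0.2083 Bond=70.8248
(1,0): Delta=0.9617 Bond=46.6172
(1,1): Delta=-0.0683 Bond=92.4484
V0=81.0298

Since d<R<u, set p* = (R−d)/(u−d) = 0.6364; price each node as the discounted p*-expectation of its children.
At expiry t=2: V(2,0)=79.2900, V(2,1)=95.6700, V(2,2)=93.8600
(1,0): S=38.7100. Δ = (V_up−V_dn)/(S_up−S_dn) = (95.6700−79.2900)/(47.6133−30.5809) = 0.9617. V = [p*·95.6700 + (1−p*)·79.2900]/1.07 = 83.8445. B = V − Δ·S = 46.6172.
(1,1): S=60.2700. Δ = (V_up−V_dn)/(S_up−S_dn) = (93.8600−95.6700)/(74.1321−47.6133) = -0.0683. V = [p*·93.8600 + (1−p*)·95.6700]/1.07 = 88.3347. B = V − Δ·S = 92.4484.
(0,0): S=49.0000. Δ = (V_up−V_dn)/(S_up−S_dn) = (88.3347−83.8445)/(60.2700−38.7100) = 0.2083. V = [p*·88.3347 + (1−p*)·83.8445]/1.07 = 81.0298. B = V − Δ·S = 70.8248.
The time-0 hedge costs 81.0298, which is the no-arbitrage price.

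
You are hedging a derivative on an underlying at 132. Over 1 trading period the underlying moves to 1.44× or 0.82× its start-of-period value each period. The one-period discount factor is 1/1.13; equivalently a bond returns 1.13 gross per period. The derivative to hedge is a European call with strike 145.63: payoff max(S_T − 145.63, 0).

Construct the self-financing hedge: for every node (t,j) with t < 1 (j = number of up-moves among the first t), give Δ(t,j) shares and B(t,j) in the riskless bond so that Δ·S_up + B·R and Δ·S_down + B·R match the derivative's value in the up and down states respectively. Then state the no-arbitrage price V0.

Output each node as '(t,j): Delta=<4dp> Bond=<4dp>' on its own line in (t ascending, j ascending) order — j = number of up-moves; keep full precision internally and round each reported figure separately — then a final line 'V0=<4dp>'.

Under the risk-neutral measure, an up-move has probability p* = (R−d)/(u−d) = 0.5000 and values discount at R = 1.13.
Terminal payoffs: V(1,0)=0.0000, V(1,1)=44.4500
(0,0): S=132.0000. Δ = (V_up−V_dn)/(S_up−S_dn) = (44.4500−0.0000)/(190.0800−108.2400) = 0.5431. V = [p*·44.4500 + (1−p*)·0.0000]/1.13 = 19.6681. B = V − Δ·S = -52.0254.
Each (Δ,B) replicates both successor values, so the strategy is self-financing and V0 is arbitrage-free.

(0,0): Delta=0.5431 Bond=-52.0254
V0=19.6681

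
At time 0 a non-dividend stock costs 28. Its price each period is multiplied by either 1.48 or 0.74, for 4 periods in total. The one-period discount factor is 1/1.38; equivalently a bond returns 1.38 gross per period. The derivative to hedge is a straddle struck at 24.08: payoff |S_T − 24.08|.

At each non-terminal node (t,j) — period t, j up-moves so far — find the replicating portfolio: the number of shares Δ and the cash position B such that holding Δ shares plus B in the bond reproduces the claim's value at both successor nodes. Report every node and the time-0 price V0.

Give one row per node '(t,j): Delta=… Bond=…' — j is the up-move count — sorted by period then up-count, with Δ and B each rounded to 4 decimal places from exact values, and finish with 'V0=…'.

(0,0): Delta=0.9866 Bond=-6.2260
(1,0): Delta=0.8728 Bond=-6.2353
(1,1): Delta=0.9954 Bond=-8.9601
(2,0): Delta=0.0500 Bond=4.0112
(2,1): Delta=0.9371 Bond=-10.5759
(2,2): Delta=1.0000 Bond=-12.6444
(3,0): Delta=-1.0000 Bond=17.4493
(3,1): Delta=0.1321 Bond=3.6740
(3,2): Delta=1.0000 Bond=-17.4493
(3,3): Delta=1.0000 Bond=-17.4493
V0=21.3976

Under the risk-neutral measure, an up-move has probability p* = (R−d)/(u−d) = 0.8649 and values discount at R = 1.38.
Terminal payoffs: V(4,0)=15.6838, V(4,1)=7.2875, V(4,2)=9.5050, V(4,3)=43.0899, V(4,4)=110.2599
Node (3,0) S=11.3463: V=(p*·7.2875+(1−p*)·15.6838)/1.38=6.1030; Δ=(7.2875−15.6838)/(16.7925−8.3962)=-1.0000; B=V−Δ·S=17.4493
Node (3,1) S=22.6925: V=(p*·9.5050+(1−p*)·7.2875)/1.38=6.6705; Δ=(9.5050−7.2875)/(33.5850−16.7925)=0.1321; B=V−Δ·S=3.6740
Node (3,2) S=45.3851: V=(p*·43.0899+(1−p*)·9.5050)/1.38=27.9358; Δ=(43.0899−9.5050)/(67.1699−33.5850)=1.0000; B=V−Δ·S=-17.4493
Node (3,3) S=90.7702: V=(p*·110.2599+(1−p*)·43.0899)/1.38=73.3209; Δ=(110.2599−43.0899)/(134.3399−67.1699)=1.0000; B=V−Δ·S=-17.4493
Node (2,0) S=15.3328: V=(p*·6.6705+(1−p*)·6.1030)/1.38=4.7781; Δ=(6.6705−6.1030)/(22.6925−11.3463)=0.0500; B=V−Δ·S=4.0112
Node (2,1) S=30.6656: V=(p*·27.9358+(1−p*)·6.6705)/1.38=18.1610; Δ=(27.9358−6.6705)/(45.3851−22.6925)=0.9371; B=V−Δ·S=-10.5759
Node (2,2) S=61.3312: V=(p*·73.3209+(1−p*)·27.9358)/1.38=48.6868; Δ=(73.3209−27.9358)/(90.7702−45.3851)=1.0000; B=V−Δ·S=-12.6444
Node (1,0) S=20.7200: V=(p*·18.1610+(1−p*)·4.7781)/1.38=11.8496; Δ=(18.1610−4.7781)/(30.6656−15.3328)=0.8728; B=V−Δ·S=-6.2353
Node (1,1) S=41.4400: V=(p*·48.6868+(1−p*)·18.1610)/1.38=32.2911; Δ=(48.6868−18.1610)/(61.3312−30.6656)=0.9954; B=V−Δ·S=-8.9601
Node (0,0) S=28.0000: V=(p*·32.2911+(1−p*)·11.8496)/1.38=21.3976; Δ=(32.2911−11.8496)/(41.4400−20.7200)=0.9866; B=V−Δ·S=-6.2260
The time-0 hedge costs 21.3976, which is the no-arbitrage price.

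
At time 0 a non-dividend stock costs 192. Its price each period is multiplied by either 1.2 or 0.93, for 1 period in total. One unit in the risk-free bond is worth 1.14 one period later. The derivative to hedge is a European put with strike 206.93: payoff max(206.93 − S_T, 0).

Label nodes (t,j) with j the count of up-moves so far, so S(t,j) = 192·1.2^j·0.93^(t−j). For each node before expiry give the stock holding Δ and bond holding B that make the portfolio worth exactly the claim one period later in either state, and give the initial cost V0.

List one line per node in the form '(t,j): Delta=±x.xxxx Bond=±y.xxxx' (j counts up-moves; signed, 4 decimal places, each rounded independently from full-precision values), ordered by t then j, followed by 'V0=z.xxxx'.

Since d<R<u, set p* = (R−d)/(u−d) = 0.7778; price each node as the discounted p*-expectation of its children.
Payoff layer (t=1): V(1,0)=28.3700, V(1,1)=0.0000
  t=0,j=0: stock 192.0000 → up 230.4000 (V=0.0000), down 178.5600 (V=28.3700). Price 5.5302; hedge Δ=-0.5473, bond B=110.6043.
Check: Δ(0,0)·S0 + B(0,0) = 5.5302 = V0.

(0,0): Delta=-0.5473 Bond=110.6043
V0=5.5302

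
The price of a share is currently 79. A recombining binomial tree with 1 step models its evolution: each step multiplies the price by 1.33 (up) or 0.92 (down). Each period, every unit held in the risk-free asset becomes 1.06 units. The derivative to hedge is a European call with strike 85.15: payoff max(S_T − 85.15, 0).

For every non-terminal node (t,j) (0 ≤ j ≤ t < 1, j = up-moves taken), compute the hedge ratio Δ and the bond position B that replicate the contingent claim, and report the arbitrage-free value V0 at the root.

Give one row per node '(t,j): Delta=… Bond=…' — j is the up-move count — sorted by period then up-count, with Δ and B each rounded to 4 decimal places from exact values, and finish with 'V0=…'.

The replicating-portfolio and risk-neutral prices coincide; use p* = (1.06−0.92)/(1.33−0.92) = 0.3415 for the latter.
Terminal values V(1,·): V(1,0)=0.0000, V(1,1)=19.9200
(0,0): S=79.0000. Δ = (V_up−V_dn)/(S_up−S_dn) = (19.9200−0.0000)/(105.0700−72.6800) = 0.6150. V = [p*·19.9200 + (1−p*)·0.0000]/1.06 = 6.4169. B = V − Δ·S = -42.1684.
Check: Δ(0,0)·S0 + B(0,0) = 6.4169 = V0.

(0,0): Delta=0.6150 Bond=-42.1684
V0=6.4169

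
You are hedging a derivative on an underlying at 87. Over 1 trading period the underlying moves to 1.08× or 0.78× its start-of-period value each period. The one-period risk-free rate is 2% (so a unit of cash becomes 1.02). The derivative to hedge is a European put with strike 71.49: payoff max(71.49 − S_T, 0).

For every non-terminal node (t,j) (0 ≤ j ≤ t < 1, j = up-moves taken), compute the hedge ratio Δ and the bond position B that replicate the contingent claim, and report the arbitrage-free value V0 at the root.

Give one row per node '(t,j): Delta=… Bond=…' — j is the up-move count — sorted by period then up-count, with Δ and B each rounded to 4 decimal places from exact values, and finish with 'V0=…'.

(0,0): Delta=-0.1391 Bond=12.8118
V0=0.7118

No-arbitrage ⇒ martingale measure with p* = (R−d)/(u−d) = 0.8000.
Terminal payoffs: V(1,0)=3.6300, V(1,1)=0.0000
  t=0,j=0: stock 87.0000 → up 93.9600 (V=0.0000), down 67.8600 (V=3.6300). Price 0.7118; hedge Δ=-0.1391, bond B=12.8118.
Each (Δ,B) replicates both successor values, so the strategy is self-financing and V0 is arbitrage-free.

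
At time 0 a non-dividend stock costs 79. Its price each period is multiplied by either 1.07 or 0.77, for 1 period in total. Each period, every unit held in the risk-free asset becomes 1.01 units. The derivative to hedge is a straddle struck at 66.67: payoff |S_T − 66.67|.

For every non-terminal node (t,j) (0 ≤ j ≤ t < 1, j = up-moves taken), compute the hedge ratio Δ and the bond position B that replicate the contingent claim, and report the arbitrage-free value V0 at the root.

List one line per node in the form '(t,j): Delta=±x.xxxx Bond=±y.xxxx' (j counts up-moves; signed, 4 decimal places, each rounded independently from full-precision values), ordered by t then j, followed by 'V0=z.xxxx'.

Under the risk-neutral measure, an up-move has probability p* = (R−d)/(u−d) = 0.8000 and values discount at R = 1.01.
Payoff layer (t=1): V(1,0)=5.8400, V(1,1)=17.8600
Node (0,0) S=79.0000: V=(p*·17.8600+(1−p*)·5.8400)/1.01=15.3030; Δ=(17.8600−5.8400)/(84.5300−60.8300)=0.5072; B=V−Δ·S=-24.7637
Check: Δ(0,0)·S0 + B(0,0) = 15.3030 = V0.

(0,0): Delta=0.5072 Bond=-24.7637
V0=15.3030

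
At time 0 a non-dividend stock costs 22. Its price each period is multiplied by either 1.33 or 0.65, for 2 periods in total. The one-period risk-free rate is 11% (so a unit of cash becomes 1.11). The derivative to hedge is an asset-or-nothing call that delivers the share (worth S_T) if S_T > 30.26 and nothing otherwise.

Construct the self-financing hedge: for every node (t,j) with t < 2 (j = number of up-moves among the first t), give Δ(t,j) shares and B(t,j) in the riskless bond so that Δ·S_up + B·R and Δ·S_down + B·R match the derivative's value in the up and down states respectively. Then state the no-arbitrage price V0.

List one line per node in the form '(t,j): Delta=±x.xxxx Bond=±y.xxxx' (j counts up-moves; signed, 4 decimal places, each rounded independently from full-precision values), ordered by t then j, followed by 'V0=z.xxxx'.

(0,0): Delta=1.5853 Bond=-20.4237
(1,0): Delta=0.0000 Bond=0.0000
(1,1): Delta=1.9559 Bond=-33.5125
V0=14.4537

The replicating-portfolio and risk-neutral prices coincide; use p* = (1.11−0.65)/(1.33−0.65) = 0.6765 for the latter.
At expiry t=2: V(2,0)=0.0000, V(2,1)=0.0000, V(2,2)=38.9158
Node (1,0) S=14.3000: V=(p*·0.0000+(1−p*)·0.0000)/1.11=0.0000; Δ=(0.0000−0.0000)/(19.0190−9.2950)=0.0000; B=V−Δ·S=0.0000
Node (1,1) S=29.2600: V=(p*·38.9158+(1−p*)·0.0000)/1.11=23.7166; Δ=(38.9158−0.0000)/(38.9158−19.0190)=1.9559; B=V−Δ·S=-33.5125
Node (0,0) S=22.0000: V=(p*·23.7166+(1−p*)·0.0000)/1.11=14.4537; Δ=(23.7166−0.0000)/(29.2600−14.3000)=1.5853; B=V−Δ·S=-20.4237
The time-0 hedge costs 14.4537, which is the no-arbitrage price.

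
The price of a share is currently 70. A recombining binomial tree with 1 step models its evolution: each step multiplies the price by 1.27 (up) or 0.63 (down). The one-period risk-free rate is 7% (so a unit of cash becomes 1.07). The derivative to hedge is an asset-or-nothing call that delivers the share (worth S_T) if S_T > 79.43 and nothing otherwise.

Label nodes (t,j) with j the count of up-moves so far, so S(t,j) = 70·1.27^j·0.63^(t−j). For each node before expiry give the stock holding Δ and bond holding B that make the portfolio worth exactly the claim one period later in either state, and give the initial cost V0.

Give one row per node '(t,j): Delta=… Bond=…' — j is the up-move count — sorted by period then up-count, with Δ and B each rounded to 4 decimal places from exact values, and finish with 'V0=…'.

Since d<R<u, set p* = (R−d)/(u−d) = 0.6875; price each node as the discounted p*-expectation of its children.
At expiry t=1: V(1,0)=0.0000, V(1,1)=88.9000
Node (0,0) S=70.0000: V=(p*·88.9000+(1−p*)·0.0000)/1.07=57.1203; Δ=(88.9000−0.0000)/(88.9000−44.1000)=1.9844; B=V−Δ·S=-81.7859
Self-financing check: at every node Δ·S+B equals the discounted successor values.

(0,0): Delta=1.9844 Bond=-81.7859
V0=57.1203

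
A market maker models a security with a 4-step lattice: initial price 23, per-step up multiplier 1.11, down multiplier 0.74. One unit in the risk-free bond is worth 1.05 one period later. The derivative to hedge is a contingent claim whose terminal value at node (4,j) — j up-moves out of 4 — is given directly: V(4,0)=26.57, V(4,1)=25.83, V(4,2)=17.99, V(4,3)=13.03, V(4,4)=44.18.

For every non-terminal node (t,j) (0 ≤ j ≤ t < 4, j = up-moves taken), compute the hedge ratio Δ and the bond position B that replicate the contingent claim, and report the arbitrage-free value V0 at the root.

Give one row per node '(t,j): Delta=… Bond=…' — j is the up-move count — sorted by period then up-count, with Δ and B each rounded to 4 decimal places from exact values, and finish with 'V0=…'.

(0,0): Delta=1.6348 Bond=-13.6429
(1,0): Delta=-0.8111 Bond=27.3052
(1,1): Delta=1.9504 Bond=-22.3825
(2,0): Delta=-1.3670 Bond=35.6710
(2,1): Delta=-0.7394 Bond=27.3156
(2,2): Delta=2.2975 Bond=-33.3373
(3,0): Delta=-0.2146 Bond=26.7143
(3,1): Delta=-1.5157 Bond=39.5333
(3,2): Delta=-0.6393 Bond=26.5810
(3,3): Delta=2.6765 Bond=-46.9238
V0=23.9581

No-arbitrage ⇒ martingale measure with p* = (R−d)/(u−d) = 0.8378.
Payoff layer (t=4): V(4,0)=26.5700, V(4,1)=25.8300, V(4,2)=17.9900, V(4,3)=13.0300, V(4,4)=44.1800
  t=3,j=0: stock 9.3202 → up 10.3454 (V=25.8300), down 6.8969 (V=26.5700). Price 24.7143; hedge Δ=-0.2146, bond B=26.7143.
  t=3,j=1: stock 13.9802 → up 15.5181 (V=17.9900), down 10.3454 (V=25.8300). Price 18.3441; hedge Δ=-1.5157, bond B=39.5333.
  t=3,j=2: stock 20.9703 → up 23.2771 (V=13.0300), down 15.5181 (V=17.9900). Price 13.1755; hedge Δ=-0.6393, bond B=26.5810.
  t=3,j=3: stock 31.4555 → up 34.9156 (V=44.1800), down 23.2771 (V=13.0300). Price 37.2654; hedge Δ=2.6765, bond B=-46.9238.
  t=2,j=0: stock 12.5948 → up 13.9802 (V=18.3441), down 9.3202 (V=24.7143). Price 18.4544; hedge Δ=-1.3670, bond B=35.6710.
  t=2,j=1: stock 18.8922 → up 20.9703 (V=13.1755), down 13.9802 (V=18.3441). Price 13.3464; hedge Δ=-0.7394, bond B=27.3156.
  t=2,j=2: stock 28.3383 → up 31.4555 (V=37.2654), down 20.9703 (V=13.1755). Price 31.7704; hedge Δ=2.2975, bond B=-33.3373.
  t=1,j=0: stock 17.0200 → up 18.8922 (V=13.3464), down 12.5948 (V=18.4544). Price 13.4997; hedge Δ=-0.8111, bond B=27.3052.
  t=1,j=1: stock 25.5300 → up 28.3383 (V=31.7704), down 18.8922 (V=13.3464). Price 27.4121; hedge Δ=1.9504, bond B=-22.3825.
  t=0,j=0: stock 23.0000 → up 25.5300 (V=27.4121), down 17.0200 (V=13.4997). Price 23.9581; hedge Δ=1.6348, bond B=-13.6429.
The time-0 hedge costs 23.9581, which is the no-arbitrage price.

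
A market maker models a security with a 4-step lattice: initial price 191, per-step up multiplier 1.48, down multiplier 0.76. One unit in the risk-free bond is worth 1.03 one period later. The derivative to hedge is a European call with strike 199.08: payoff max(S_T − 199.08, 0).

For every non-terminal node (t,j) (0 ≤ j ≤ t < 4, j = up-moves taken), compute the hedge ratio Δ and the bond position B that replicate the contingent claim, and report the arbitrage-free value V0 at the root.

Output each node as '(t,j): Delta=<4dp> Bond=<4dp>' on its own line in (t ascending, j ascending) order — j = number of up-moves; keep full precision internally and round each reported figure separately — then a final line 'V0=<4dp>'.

(0,0): Delta=0.6826 Bond=-73.5101
(1,0): Delta=0.4703 Bond=-44.8951
(1,1): Delta=0.8643 Bond=-127.0825
(2,0): Delta=0.1951 Bond=-15.8827
(2,1): Delta=0.7058 Bond=-96.8407
(2,2): Delta=1.0000 Bond=-187.6520
(3,0): Delta=0.0000 Bond=0.0000
(3,1): Delta=0.3621 Bond=-43.6246
(3,2): Delta=1.0000 Bond=-193.2816
(3,3): Delta=1.0000 Bond=-193.2816
V0=56.8707

Under the risk-neutral measure, an up-move has probability p* = (R−d)/(u−d) = 0.3750 and values discount at R = 1.03.
Payoff layer (t=4): V(4,0)=0.0000, V(4,1)=0.0000, V(4,2)=42.5684, V(4,3)=271.4985, V(4,4)=717.3098
Node (3,0) S=83.8444: V=(p*·0.0000+(1−p*)·0.0000)/1.03=0.0000; Δ=(0.0000−0.0000)/(124.0897−63.7218)=0.0000; B=V−Δ·S=0.0000
Node (3,1) S=163.2760: V=(p*·42.5684+(1−p*)·0.0000)/1.03=15.4982; Δ=(42.5684−0.0000)/(241.6484−124.0897)=0.3621; B=V−Δ·S=-43.6246
Node (3,2) S=317.9585: V=(p*·271.4985+(1−p*)·42.5684)/1.03=124.6769; Δ=(271.4985−42.5684)/(470.5785−241.6484)=1.0000; B=V−Δ·S=-193.2816
Node (3,3) S=619.1823: V=(p*·717.3098+(1−p*)·271.4985)/1.03=425.9007; Δ=(717.3098−271.4985)/(916.3898−470.5785)=1.0000; B=V−Δ·S=-193.2816
Node (2,0) S=110.3216: V=(p*·15.4982+(1−p*)·0.0000)/1.03=5.6426; Δ=(15.4982−0.0000)/(163.2760−83.8444)=0.1951; B=V−Δ·S=-15.8827
Node (2,1) S=214.8368: V=(p*·124.6769+(1−p*)·15.4982)/1.03=54.7963; Δ=(124.6769−15.4982)/(317.9585−163.2760)=0.7058; B=V−Δ·S=-96.8407
Node (2,2) S=418.3664: V=(p*·425.9007+(1−p*)·124.6769)/1.03=230.7144; Δ=(425.9007−124.6769)/(619.1823−317.9585)=1.0000; B=V−Δ·S=-187.6520
Node (1,0) S=145.1600: V=(p*·54.7963+(1−p*)·5.6426)/1.03=23.3740; Δ=(54.7963−5.6426)/(214.8368−110.3216)=0.4703; B=V−Δ·S=-44.8951
Node (1,1) S=282.6800: V=(p*·230.7144+(1−p*)·54.7963)/1.03=117.2482; Δ=(230.7144−54.7963)/(418.3664−214.8368)=0.8643; B=V−Δ·S=-127.0825
Node (0,0) S=191.0000: V=(p*·117.2482+(1−p*)·23.3740)/1.03=56.8707; Δ=(117.2482−23.3740)/(282.6800−145.1600)=0.6826; B=V−Δ·S=-73.5101
Check: Δ(0,0)·S0 + B(0,0) = 56.8707 = V0.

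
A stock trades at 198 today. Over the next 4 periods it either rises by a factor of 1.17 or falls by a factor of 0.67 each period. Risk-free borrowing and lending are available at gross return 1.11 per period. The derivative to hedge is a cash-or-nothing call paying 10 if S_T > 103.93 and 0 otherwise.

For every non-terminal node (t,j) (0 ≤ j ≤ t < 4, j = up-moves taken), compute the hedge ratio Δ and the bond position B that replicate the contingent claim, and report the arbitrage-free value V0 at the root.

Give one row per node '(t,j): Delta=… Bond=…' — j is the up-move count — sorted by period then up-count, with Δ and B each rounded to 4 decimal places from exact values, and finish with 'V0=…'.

(0,0): Delta=0.0028 Bond=5.9899
(1,0): Delta=0.0258 Bond=3.5930
(1,1): Delta=0.0010 Bond=7.0655
(2,0): Delta=0.1784 Bond=-9.5707
(2,1): Delta=0.0139 Bond=5.8372
(2,2): Delta=0.0000 Bond=8.1162
(3,0): Delta=0.0000 Bond=0.0000
(3,1): Delta=0.1923 Bond=-12.0721
(3,2): Delta=0.0000 Bond=9.0090
(3,3): Delta=0.0000 Bond=9.0090
V0=6.5459

The replicating-portfolio and risk-neutral prices coincide; use p* = (1.11−0.67)/(1.17−0.67) = 0.8800 for the latter.
At expiry t=4: V(4,0)=0.0000, V(4,1)=0.0000, V(4,2)=10.0000, V(4,3)=10.0000, V(4,4)=10.0000
  t=3,j=0: stock 59.5511 → up 69.6748 (V=0.0000), down 39.8992 (V=0.0000). Price 0.0000; hedge Δ=0.0000, bond B=0.0000.
  t=3,j=1: stock 103.9922 → up 121.6708 (V=10.0000), down 69.6748 (V=0.0000). Price 7.9279; hedge Δ=0.1923, bond B=-12.0721.
  t=3,j=2: stock 181.5983 → up 212.4700 (V=10.0000), down 121.6708 (V=10.0000). Price 9.0090; hedge Δ=0.0000, bond B=9.0090.
  t=3,j=3: stock 317.1194 → up 371.0297 (V=10.0000), down 212.4700 (V=10.0000). Price 9.0090; hedge Δ=0.0000, bond B=9.0090.
  t=2,j=0: stock 88.8822 → up 103.9922 (V=7.9279), down 59.5511 (V=0.0000). Price 6.2852; hedge Δ=0.1784, bond B=-9.5707.
  t=2,j=1: stock 155.2122 → up 181.5983 (V=9.0090), down 103.9922 (V=7.9279). Price 7.9994; hedge Δ=0.0139, bond B=5.8372.
  t=2,j=2: stock 271.0422 → up 317.1194 (V=9.0090), down 181.5983 (V=9.0090). Price 8.1162; hedge Δ=0.0000, bond B=8.1162.
  t=1,j=0: stock 132.6600 → up 155.2122 (V=7.9994), down 88.8822 (V=6.2852). Price 7.0213; hedge Δ=0.0258, bond B=3.5930.
  t=1,j=1: stock 231.6600 → up 271.0422 (V=8.1162), down 155.2122 (V=7.9994). Price 7.2993; hedge Δ=0.0010, bond B=7.0655.
  t=0,j=0: stock 198.0000 → up 231.6600 (V=7.2993), down 132.6600 (V=7.0213). Price 6.5459; hedge Δ=0.0028, bond B=5.9899.
Root portfolio cost Δ·198+B reproduces V0=6.5459.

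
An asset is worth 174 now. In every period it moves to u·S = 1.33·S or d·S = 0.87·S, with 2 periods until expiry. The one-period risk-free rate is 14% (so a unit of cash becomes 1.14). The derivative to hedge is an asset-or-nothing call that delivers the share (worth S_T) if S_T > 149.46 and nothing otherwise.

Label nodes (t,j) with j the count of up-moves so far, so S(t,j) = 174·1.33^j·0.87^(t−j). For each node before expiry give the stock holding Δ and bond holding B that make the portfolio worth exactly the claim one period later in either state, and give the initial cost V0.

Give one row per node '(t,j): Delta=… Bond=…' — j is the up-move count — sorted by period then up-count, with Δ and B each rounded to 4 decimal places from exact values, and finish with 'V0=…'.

(0,0): Delta=1.5962 Bond=-121.0229
(1,0): Delta=2.8913 Bond=-334.0233
(1,1): Delta=1.0000 Bond=0.0000
V0=156.7110

Risk-neutral probability p* = (R−d)/(u−d) = (1.14−0.87)/(1.33−0.87) = 0.5870.
Terminal payoffs: V(2,0)=0.0000, V(2,1)=201.3354, V(2,2)=307.7886
Node (1,0) S=151.3800: V=(p*·201.3354+(1−p*)·0.0000)/1.14=103.6624; Δ=(201.3354−0.0000)/(201.3354−131.7006)=2.8913; B=V−Δ·S=-334.0233
Node (1,1) S=231.4200: V=(p*·307.7886+(1−p*)·201.3354)/1.14=231.4200; Δ=(307.7886−201.3354)/(307.7886−201.3354)=1.0000; B=V−Δ·S=0.0000
Node (0,0) S=174.0000: V=(p*·231.4200+(1−p*)·103.6624)/1.14=156.7110; Δ=(231.4200−103.6624)/(231.4200−151.3800)=1.5962; B=V−Δ·S=-121.0229
Root portfolio cost Δ·174+B reproduces V0=156.7110.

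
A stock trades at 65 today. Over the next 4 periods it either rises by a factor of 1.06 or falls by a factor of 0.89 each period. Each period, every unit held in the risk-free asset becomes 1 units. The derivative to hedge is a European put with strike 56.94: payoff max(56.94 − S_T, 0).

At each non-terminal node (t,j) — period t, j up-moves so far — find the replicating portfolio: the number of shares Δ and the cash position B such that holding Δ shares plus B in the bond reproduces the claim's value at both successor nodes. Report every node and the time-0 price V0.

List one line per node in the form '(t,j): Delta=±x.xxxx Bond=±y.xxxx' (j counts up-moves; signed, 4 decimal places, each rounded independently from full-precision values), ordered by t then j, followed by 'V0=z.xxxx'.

Since d<R<u, set p* = (R−d)/(u−d) = 0.6471; price each node as the discounted p*-expectation of its children.
Payoff layer (t=4): V(4,0)=16.1575, V(4,1)=8.3676, V(4,2)=0.0000, V(4,3)=0.0000, V(4,4)=0.0000
  t=3,j=0: stock 45.8230 → up 48.5724 (V=8.3676), down 40.7825 (V=16.1575). Price 11.1170; hedge Δ=-1.0000, bond B=56.9400.
  t=3,j=1: stock 54.5757 → up 57.8502 (V=0.0000), down 48.5724 (V=8.3676). Price 2.9533; hedge Δ=-0.9019, bond B=52.1747.
  t=3,j=2: stock 65.0003 → up 68.9003 (V=0.0000), down 57.8502 (V=0.0000). Price 0.0000; hedge Δ=0.0000, bond B=0.0000.
  t=3,j=3: stock 77.4160 → up 82.0610 (V=0.0000), down 68.9003 (V=0.0000). Price 0.0000; hedge Δ=0.0000, bond B=0.0000.
  t=2,j=0: stock 51.4865 → up 54.5757 (V=2.9533), down 45.8230 (V=11.1170). Price 5.8346; hedge Δ=-0.9327, bond B=53.8566.
  t=2,j=1: stock 61.3210 → up 65.0003 (V=0.0000), down 54.5757 (V=2.9533). Price 1.0423; hedge Δ=-0.2833, bond B=18.4146.
  t=2,j=2: stock 73.0340 → up 77.4160 (V=0.0000), down 65.0003 (V=0.0000). Price 0.0000; hedge Δ=0.0000, bond B=0.0000.
  t=1,j=0: stock 57.8500 → up 61.3210 (V=1.0423), down 51.4865 (V=5.8346). Price 2.7337; hedge Δ=-0.4873, bond B=30.9235.
  t=1,j=1: stock 68.9000 → up 73.0340 (V=0.0000), down 61.3210 (V=1.0423). Price 0.3679; hedge Δ=-0.0890, bond B=6.4993.
  t=0,j=0: stock 65.0000 → up 68.9000 (V=0.3679), down 57.8500 (V=2.7337). Price 1.2029; hedge Δ=-0.2141, bond B=15.1196.
Root portfolio cost Δ·65+B reproduces V0=1.2029.

(0,0): Delta=-0.2141 Bond=15.1196
(1,0): Delta=-0.4873 Bond=30.9235
(1,1): Delta=-0.0890 Bond=6.4993
(2,0): Delta=-0.9327 Bond=53.8566
(2,1): Delta=-0.2833 Bond=18.4146
(2,2): Delta=0.0000 Bond=0.0000
(3,0): Delta=-1.0000 Bond=56.9400
(3,1): Delta=-0.9019 Bond=52.1747
(3,2): Delta=0.0000 Bond=0.0000
(3,3): Delta=0.0000 Bond=0.0000
V0=1.2029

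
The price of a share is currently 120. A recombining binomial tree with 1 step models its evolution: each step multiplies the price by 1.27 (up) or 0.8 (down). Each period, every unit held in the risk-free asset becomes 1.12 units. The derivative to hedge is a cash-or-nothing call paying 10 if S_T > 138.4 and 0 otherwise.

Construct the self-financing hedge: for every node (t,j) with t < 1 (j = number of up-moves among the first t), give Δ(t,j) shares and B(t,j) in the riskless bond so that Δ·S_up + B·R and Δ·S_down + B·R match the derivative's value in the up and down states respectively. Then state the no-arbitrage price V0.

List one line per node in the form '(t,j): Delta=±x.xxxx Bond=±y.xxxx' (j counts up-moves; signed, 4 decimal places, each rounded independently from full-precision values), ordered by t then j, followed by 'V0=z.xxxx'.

Under the risk-neutral measure, an up-move has probability p* = (R−d)/(u−d) = 0.6809 and values discount at R = 1.12.
Terminal payoffs: V(1,0)=0.0000, V(1,1)=10.0000
(0,0): S=120.0000. Δ = (V_up−V_dn)/(S_up−S_dn) = (10.0000−0.0000)/(152.4000−96.0000) = 0.1773. V = [p*·10.0000 + (1−p*)·0.0000]/1.12 = 6.0790. B = V − Δ·S = -15.1976.
Check: Δ(0,0)·S0 + B(0,0) = 6.0790 = V0.

(0,0): Delta=0.1773 Bond=-15.1976
V0=6.0790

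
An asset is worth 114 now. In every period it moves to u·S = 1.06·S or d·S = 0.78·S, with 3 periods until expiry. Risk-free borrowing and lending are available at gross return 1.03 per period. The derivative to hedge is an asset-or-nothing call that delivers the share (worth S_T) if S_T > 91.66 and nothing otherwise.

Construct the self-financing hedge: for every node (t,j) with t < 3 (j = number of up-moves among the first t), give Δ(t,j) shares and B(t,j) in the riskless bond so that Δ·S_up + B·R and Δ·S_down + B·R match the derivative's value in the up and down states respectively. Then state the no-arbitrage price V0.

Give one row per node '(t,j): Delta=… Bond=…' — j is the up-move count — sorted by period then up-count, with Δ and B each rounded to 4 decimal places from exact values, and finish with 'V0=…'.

The replicating-portfolio and risk-neutral prices coincide; use p* = (1.03−0.78)/(1.06−0.78) = 0.8929 for the latter.
At expiry t=3: V(3,0)=0.0000, V(3,1)=0.0000, V(3,2)=99.9105, V(3,3)=135.7758
  t=2,j=0: stock 69.3576 → up 73.5191 (V=0.0000), down 54.0989 (V=0.0000). Price 0.0000; hedge Δ=0.0000, bond B=0.0000.
  t=2,j=1: stock 94.2552 → up 99.9105 (V=99.9105), down 73.5191 (V=0.0000). Price 86.6076; hedge Δ=3.7857, bond B=-270.2157.
  t=2,j=2: stock 128.0904 → up 135.7758 (V=135.7758), down 99.9105 (V=99.9105). Price 128.0904; hedge Δ=1.0000, bond B=0.0000.
  t=1,j=0: stock 88.9200 → up 94.2552 (V=86.6076), down 69.3576 (V=0.0000). Price 75.0759; hedge Δ=3.4786, bond B=-234.2369.
  t=1,j=1: stock 120.8400 → up 128.0904 (V=128.0904), down 94.2552 (V=86.6076). Price 120.0445; hedge Δ=1.2260, bond B=-28.1084.
  t=0,j=0: stock 114.0000 → up 120.8400 (V=120.0445), down 88.9200 (V=75.0759). Price 111.8703; hedge Δ=1.4088, bond B=-48.7317.
The time-0 hedge costs 111.8703, which is the no-arbitrage price.

(0,0): Delta=1.4088 Bond=-48.7317
(1,0): Delta=3.4786 Bond=-234.2369
(1,1): Delta=1.2260 Bond=-28.1084
(2,0): Delta=0.0000 Bond=0.0000
(2,1): Delta=3.7857 Bond=-270.2157
(2,2): Delta=1.0000 Bond=0.0000
V0=111.8703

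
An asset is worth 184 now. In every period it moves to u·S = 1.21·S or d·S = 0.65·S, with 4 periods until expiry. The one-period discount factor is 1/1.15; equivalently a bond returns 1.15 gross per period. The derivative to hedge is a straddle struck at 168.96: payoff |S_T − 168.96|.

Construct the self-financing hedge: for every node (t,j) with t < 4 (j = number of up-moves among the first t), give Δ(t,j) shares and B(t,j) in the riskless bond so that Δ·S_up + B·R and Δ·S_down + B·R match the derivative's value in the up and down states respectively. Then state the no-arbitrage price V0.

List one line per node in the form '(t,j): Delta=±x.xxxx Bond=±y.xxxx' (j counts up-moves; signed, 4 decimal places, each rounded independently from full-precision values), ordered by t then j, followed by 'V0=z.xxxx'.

The replicating-portfolio and risk-neutral prices coincide; use p* = (1.15−0.65)/(1.21−0.65) = 0.8929 for the latter.
At expiry t=4: V(4,0)=136.1148, V(4,1)=107.8175, V(4,2)=55.1409, V(4,3)=42.9187, V(4,4)=225.4603
Node (3,0) S=50.5310: V=(p*·107.8175+(1−p*)·136.1148)/1.15=96.3907; Δ=(107.8175−136.1148)/(61.1425−32.8452)=-1.0000; B=V−Δ·S=146.9217
Node (3,1) S=94.0654: V=(p*·55.1409+(1−p*)·107.8175)/1.15=52.8563; Δ=(55.1409−107.8175)/(113.8191−61.1425)=-1.0000; B=V−Δ·S=146.9217
Node (3,2) S=175.1064: V=(p*·42.9187+(1−p*)·55.1409)/1.15=38.4593; Δ=(42.9187−55.1409)/(211.8787−113.8191)=-0.1246; B=V−Δ·S=60.2846
Node (3,3) S=325.9672: V=(p*·225.4603+(1−p*)·42.9187)/1.15=179.0455; Δ=(225.4603−42.9187)/(394.4203−211.8787)=1.0000; B=V−Δ·S=-146.9217
Node (2,0) S=77.7400: V=(p*·52.8563+(1−p*)·96.3907)/1.15=50.0180; Δ=(52.8563−96.3907)/(94.0654−50.5310)=-1.0000; B=V−Δ·S=127.7580
Node (2,1) S=144.7160: V=(p*·38.4593+(1−p*)·52.8563)/1.15=34.7842; Δ=(38.4593−52.8563)/(175.1064−94.0654)=-0.1777; B=V−Δ·S=60.4932
Node (2,2) S=269.3944: V=(p*·179.0455+(1−p*)·38.4593)/1.15=142.5936; Δ=(179.0455−38.4593)/(325.9672−175.1064)=0.9319; B=V−Δ·S=-108.4531
Node (1,0) S=119.6000: V=(p*·34.7842+(1−p*)·50.0180)/1.15=31.6664; Δ=(34.7842−50.0180)/(144.7160−77.7400)=-0.2275; B=V−Δ·S=58.8697
Node (1,1) S=222.6400: V=(p*·142.5936+(1−p*)·34.7842)/1.15=113.9501; Δ=(142.5936−34.7842)/(269.3944−144.7160)=0.8647; B=V−Δ·S=-78.5667
Node (0,0) S=184.0000: V=(p*·113.9501+(1−p*)·31.6664)/1.15=91.4209; Δ=(113.9501−31.6664)/(222.6400−119.6000)=0.7986; B=V−Δ·S=-55.5142
Check: Δ(0,0)·S0 + B(0,0) = 91.4209 = V0.

(0,0): Delta=0.7986 Bond=-55.5142
(1,0): Delta=-0.2275 Bond=58.8697
(1,1): Delta=0.8647 Bond=-78.5667
(2,0): Delta=-1.0000 Bond=127.7580
(2,1): Delta=-0.1777 Bond=60.4932
(2,2): Delta=0.9319 Bond=-108.4531
(3,0): Delta=-1.0000 Bond=146.9217
(3,1): Delta=-1.0000 Bond=146.9217
(3,2): Delta=-0.1246 Bond=60.2846
(3,3): Delta=1.0000 Bond=-146.9217
V0=91.4209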